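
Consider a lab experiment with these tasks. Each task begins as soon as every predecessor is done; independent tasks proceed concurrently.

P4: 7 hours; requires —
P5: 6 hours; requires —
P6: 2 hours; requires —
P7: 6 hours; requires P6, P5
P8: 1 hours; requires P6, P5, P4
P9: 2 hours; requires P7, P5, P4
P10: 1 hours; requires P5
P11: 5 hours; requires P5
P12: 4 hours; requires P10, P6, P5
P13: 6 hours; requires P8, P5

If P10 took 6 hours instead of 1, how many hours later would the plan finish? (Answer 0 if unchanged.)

2

Critical path before the change: P4→P8→P13 = 7+1+6 = 14 giving 14 hours.
P10 is off the critical path — its longest chain is 11 hours, giving 3 of slack.
New critical path: P5→P10→P12 = 6+6+4 = 16 ⇒ 16 hours.
Change in finish: 16 − 14 = +2 hours.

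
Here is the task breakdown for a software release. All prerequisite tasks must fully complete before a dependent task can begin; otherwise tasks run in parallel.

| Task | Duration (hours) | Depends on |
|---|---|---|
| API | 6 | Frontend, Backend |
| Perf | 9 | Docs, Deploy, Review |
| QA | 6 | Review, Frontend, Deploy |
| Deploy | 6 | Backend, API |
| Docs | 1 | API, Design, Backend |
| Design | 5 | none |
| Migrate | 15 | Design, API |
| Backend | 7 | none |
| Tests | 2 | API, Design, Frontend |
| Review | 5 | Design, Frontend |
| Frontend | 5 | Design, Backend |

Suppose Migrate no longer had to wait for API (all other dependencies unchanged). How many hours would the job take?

With the dependency in place, Backend→Frontend→API→Deploy→Perf = 7+5+6+6+9 = 33 sets the finish at 33 hours.
Without API→Migrate, Migrate's earliest start moves from 18 to 5.
New critical path: Backend→Frontend→API→Deploy→Perf = 7+5+6+6+9 = 33 ⇒ 33 hours.

33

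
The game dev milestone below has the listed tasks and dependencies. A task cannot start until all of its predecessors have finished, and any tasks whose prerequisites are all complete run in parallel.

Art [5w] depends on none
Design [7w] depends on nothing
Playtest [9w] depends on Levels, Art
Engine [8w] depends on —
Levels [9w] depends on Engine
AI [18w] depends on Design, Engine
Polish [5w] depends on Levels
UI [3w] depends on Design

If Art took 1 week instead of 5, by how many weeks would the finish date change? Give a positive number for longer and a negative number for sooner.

0

Baseline: Engine→Levels→Playtest = 8+9+9 = 26 → 26 weeks.
Art is off the critical path — its longest chain is 14 weeks, giving 12 of slack.
The critical path is still Engine→Levels→Playtest; finish is now 26 weeks.
Change in finish: 26 − 26 = +0 weeks.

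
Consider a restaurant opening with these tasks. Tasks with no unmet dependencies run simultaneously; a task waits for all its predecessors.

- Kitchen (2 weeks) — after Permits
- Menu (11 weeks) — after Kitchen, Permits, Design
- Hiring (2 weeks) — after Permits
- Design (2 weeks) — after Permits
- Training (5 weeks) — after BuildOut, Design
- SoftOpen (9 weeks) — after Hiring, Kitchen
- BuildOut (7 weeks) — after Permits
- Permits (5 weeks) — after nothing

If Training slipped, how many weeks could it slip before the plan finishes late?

1

Critical path: Permits→Design→Menu = 5+2+11 = 18, so the finish is 18 weeks.
Training finishes as early as 17 and must finish by 18.
Float = 18 − 17 = 1.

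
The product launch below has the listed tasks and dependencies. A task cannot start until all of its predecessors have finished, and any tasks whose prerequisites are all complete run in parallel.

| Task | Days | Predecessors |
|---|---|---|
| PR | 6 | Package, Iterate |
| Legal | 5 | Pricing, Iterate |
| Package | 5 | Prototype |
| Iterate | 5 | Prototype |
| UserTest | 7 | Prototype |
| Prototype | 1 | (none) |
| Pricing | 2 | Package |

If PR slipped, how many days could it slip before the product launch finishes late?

1

Prototype→Package→Pricing→Legal = 1+5+2+5 = 13 sets the makespan at 13 days.
Longest path through PR: 12 days (earliest finish 12, latest finish 13).
Slack of PR = 7 − 6 = 1 day.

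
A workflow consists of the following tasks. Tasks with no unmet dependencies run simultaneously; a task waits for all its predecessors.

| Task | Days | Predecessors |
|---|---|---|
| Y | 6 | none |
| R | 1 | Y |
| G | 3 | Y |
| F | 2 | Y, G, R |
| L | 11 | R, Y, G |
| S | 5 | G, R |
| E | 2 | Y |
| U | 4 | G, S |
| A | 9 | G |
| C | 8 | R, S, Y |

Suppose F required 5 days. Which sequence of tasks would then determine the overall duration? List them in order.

Actual critical path: Y→G→S→C = 6+3+5+8 = 22 ⇒ 22 days.
F has 11 days of float (longest path through it is 11).
No other chain overtakes it, so the finish is 22 days.

Y, G, S, C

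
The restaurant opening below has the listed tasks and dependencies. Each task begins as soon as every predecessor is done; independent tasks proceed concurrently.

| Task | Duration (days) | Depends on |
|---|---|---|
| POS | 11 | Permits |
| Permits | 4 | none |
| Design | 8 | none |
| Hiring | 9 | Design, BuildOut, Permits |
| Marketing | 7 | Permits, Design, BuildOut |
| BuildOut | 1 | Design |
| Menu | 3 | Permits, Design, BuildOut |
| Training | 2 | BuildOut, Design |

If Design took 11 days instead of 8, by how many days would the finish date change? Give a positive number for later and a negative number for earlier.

3

As given, the longest chain is Design→BuildOut→Hiring = 8+1+9 = 18, so the finish is 18 days.
Design is on the critical path; changing it to 11 makes that path 21 days.
No other chain overtakes it, so the finish is 21 days.
Change in finish: 21 − 18 = +3 days.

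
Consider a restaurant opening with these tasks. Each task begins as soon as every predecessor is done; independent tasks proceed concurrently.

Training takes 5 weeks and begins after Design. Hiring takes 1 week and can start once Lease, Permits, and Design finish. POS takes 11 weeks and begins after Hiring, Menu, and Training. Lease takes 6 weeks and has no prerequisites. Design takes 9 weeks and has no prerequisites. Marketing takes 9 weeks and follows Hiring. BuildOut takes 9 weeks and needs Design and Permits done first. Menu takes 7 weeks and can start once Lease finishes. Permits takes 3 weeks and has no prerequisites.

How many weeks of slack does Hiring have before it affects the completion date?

Critical path: Design→Training→POS = 9+5+11 = 25, so the finish is 25 weeks.
Hiring finishes as early as 10 and must finish by 14.
Float = 25 − 21 = 4.

4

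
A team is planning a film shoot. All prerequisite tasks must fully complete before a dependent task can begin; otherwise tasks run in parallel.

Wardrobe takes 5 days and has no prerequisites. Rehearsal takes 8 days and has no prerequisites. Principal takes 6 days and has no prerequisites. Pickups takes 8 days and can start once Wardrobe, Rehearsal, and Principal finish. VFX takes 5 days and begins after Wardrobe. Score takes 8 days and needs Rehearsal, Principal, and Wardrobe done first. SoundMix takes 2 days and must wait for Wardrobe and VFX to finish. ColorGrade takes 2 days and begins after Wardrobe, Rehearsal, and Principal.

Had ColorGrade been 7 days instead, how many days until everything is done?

Critical path before the change: Rehearsal→Pickups = 8+8 = 16 giving 16 days.
ColorGrade has 6 days of float (longest path through it is 10).
That remains the longest chain; total 16 days.

16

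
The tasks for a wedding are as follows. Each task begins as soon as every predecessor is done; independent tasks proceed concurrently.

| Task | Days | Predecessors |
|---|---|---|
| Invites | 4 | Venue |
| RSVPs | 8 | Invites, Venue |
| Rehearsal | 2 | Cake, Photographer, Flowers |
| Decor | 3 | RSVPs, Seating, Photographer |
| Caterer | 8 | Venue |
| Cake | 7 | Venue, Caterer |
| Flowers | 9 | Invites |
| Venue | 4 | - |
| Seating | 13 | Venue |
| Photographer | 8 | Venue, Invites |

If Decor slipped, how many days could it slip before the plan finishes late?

1

The longest chain is Venue→Caterer→Cake→Rehearsal = 4+8+7+2 = 21; overall finish 21 days.
Decor finishes as early as 20 and must finish by 21.
Float = 21 − 20 = 1.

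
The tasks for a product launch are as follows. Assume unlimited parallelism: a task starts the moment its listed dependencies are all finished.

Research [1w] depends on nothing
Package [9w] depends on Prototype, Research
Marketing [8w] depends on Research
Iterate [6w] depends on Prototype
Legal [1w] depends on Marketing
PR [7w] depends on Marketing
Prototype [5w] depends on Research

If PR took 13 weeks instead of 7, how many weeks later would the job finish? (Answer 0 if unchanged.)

6

Actual critical path: Research→Marketing→PR = 1+8+7 = 16 ⇒ 16 weeks.
PR is on the critical path; changing it to 13 makes that path 22 weeks.
No other chain overtakes it, so the finish is 22 weeks.
Change in finish: 22 − 16 = +6 weeks.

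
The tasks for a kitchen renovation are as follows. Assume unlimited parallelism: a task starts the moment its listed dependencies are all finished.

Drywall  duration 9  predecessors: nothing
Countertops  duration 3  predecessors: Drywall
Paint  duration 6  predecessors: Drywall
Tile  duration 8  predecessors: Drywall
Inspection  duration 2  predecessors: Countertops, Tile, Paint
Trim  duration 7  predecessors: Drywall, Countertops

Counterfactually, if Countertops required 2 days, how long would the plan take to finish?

19

As given, the longest chain is Drywall→Countertops→Trim = 9+3+7 = 19, so the finish is 19 days.
Countertops is on the critical path; changing it to 2 makes that path 18 days.
The binding chain switches to Drywall→Tile→Inspection = 9+8+2 = 19; finish 19 days.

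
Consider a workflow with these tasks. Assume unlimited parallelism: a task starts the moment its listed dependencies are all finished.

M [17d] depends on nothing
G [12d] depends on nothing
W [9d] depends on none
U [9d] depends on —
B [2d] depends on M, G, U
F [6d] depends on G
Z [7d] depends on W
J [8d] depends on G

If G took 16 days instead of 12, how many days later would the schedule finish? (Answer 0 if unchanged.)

4

As given, the longest chain is G→J = 12+8 = 20, so the finish is 20 days.
G is on the critical path; changing it to 16 makes that path 24 days.
No other chain overtakes it, so the finish is 24 days.
Change in finish: 24 − 20 = +4 days.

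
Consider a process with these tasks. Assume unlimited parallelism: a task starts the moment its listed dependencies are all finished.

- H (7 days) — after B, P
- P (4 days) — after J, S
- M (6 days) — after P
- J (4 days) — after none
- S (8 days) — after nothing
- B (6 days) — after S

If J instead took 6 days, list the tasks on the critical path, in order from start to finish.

S, B, H

Actual critical path: S→B→H = 8+6+7 = 21 ⇒ 21 days.
J has 6 days of float (longest path through it is 15).
No other chain overtakes it, so the finish is 21 days.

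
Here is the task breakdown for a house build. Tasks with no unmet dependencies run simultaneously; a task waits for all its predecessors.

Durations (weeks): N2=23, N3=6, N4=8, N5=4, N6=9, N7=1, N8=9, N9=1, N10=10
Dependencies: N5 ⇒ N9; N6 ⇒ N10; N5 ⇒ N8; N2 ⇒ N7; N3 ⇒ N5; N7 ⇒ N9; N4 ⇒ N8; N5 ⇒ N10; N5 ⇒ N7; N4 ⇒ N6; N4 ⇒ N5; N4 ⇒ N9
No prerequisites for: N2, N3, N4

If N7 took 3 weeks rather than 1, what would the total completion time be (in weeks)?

Actual critical path: N4→N6→N10 = 8+9+10 = 27 ⇒ 27 weeks.
The longest path through N7 is only 25 weeks, so N7 has float 2.
New critical path: N2→N7→N9 = 23+3+1 = 27 ⇒ 27 weeks.

27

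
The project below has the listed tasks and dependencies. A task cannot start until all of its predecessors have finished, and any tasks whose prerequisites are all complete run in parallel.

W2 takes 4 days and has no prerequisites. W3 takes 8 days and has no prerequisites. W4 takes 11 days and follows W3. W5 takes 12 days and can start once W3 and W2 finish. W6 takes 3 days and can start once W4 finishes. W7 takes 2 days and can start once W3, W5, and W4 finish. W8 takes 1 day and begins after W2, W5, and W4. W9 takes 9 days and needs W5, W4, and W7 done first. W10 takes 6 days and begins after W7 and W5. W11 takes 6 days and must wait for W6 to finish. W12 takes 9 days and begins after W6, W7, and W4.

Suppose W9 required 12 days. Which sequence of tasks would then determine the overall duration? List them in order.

W3, W5, W7, W9

Baseline: W3→W5→W7→W9 = 8+12+2+9 = 31 → 31 days.
Since W9 is critical, the +3 change carries straight to that chain (now 34 days).
No other chain overtakes it, so the finish is 34 days.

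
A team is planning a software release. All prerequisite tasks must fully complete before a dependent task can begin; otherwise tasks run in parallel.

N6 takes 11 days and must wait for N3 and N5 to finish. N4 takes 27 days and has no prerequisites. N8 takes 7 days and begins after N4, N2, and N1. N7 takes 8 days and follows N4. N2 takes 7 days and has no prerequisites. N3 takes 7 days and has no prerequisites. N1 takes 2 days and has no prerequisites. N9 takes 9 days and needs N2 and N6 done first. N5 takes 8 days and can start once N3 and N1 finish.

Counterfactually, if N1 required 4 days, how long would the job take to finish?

35

As given, the longest chain is N3→N5→N6→N9 = 7+8+11+9 = 35, so the finish is 35 days.
N1 has 5 days of float (longest path through it is 30).
That remains the longest chain; total 35 days.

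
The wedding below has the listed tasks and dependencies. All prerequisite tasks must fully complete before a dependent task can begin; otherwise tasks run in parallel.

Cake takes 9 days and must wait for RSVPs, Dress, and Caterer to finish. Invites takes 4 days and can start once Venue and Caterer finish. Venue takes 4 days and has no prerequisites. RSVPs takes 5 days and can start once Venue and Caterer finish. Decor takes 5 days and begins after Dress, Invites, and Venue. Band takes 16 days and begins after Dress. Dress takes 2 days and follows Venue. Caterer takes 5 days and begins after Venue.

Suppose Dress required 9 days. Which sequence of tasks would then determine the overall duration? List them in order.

Actual critical path: Venue→Caterer→RSVPs→Cake = 4+5+5+9 = 23 ⇒ 23 days.
The longest path through Dress is only 22 days, so Dress has float 1.
New critical path: Venue→Dress→Band = 4+9+16 = 29 ⇒ 29 days.

Venue, Dress, Band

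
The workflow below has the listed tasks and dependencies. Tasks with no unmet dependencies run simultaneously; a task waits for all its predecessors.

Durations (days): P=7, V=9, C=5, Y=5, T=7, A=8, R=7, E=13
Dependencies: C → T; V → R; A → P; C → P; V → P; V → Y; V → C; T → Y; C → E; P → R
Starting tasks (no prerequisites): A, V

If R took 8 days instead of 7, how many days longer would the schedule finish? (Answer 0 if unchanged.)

As given, the longest chain is V→C→P→R = 9+5+7+7 = 28, so the finish is 28 days.
R is on the critical path; changing it to 8 makes that path 29 days.
The critical path is still V→C→P→R; finish is now 29 days.
Change in finish: 29 − 28 = +1 days.

1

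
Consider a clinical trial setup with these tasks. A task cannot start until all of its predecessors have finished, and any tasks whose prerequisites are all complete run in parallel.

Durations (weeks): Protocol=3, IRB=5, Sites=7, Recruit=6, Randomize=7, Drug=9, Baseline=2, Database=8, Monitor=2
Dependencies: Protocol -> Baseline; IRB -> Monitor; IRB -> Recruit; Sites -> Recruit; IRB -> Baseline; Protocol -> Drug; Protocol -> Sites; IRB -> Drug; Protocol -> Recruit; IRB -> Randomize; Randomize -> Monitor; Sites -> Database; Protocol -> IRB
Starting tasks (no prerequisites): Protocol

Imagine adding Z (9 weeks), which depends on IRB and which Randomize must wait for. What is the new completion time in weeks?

Originally the job takes 18 weeks.
With Z inserted, Randomize now waits for max(IRB, Z).
New critical path: Protocol→IRB→Z→Randomize→Monitor = 3+5+9+7+2 = 26 ⇒ 26 weeks.

26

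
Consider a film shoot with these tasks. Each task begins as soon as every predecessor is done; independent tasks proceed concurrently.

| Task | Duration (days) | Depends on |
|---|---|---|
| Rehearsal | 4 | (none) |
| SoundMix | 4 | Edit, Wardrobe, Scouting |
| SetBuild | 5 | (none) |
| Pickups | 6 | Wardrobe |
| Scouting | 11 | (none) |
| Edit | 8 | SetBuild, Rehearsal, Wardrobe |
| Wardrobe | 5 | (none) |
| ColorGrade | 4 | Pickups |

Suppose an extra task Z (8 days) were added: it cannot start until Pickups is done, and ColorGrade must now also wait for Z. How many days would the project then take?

Originally the project takes 17 days.
With Z inserted, ColorGrade now waits for max(Pickups, Z).
New critical path: Wardrobe→Pickups→Z→ColorGrade = 5+6+8+4 = 23 ⇒ 23 days.

23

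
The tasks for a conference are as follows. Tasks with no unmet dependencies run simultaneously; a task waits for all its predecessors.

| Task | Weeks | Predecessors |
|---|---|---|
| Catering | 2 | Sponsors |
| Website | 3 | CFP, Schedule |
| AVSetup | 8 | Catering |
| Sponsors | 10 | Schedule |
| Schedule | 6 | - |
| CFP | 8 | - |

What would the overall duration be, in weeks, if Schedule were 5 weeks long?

The binding path is Schedule→Sponsors→Catering→AVSetup = 6+10+2+8 = 26; finish at 26 weeks.
Schedule lies on that path, so at 5 weeks the path becomes 25 weeks.
No other chain overtakes it, so the finish is 25 weeks.

25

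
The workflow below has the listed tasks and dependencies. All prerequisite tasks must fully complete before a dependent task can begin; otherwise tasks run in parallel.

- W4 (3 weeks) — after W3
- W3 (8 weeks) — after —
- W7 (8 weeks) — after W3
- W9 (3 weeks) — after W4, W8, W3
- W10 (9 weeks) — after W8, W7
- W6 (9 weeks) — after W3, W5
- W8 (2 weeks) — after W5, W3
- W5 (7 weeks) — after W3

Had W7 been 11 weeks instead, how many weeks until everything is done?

28

As given, the longest chain is W3→W5→W8→W10 = 8+7+2+9 = 26, so the finish is 26 weeks.
The longest path through W7 is only 25 weeks, so W7 has float 1.
The binding chain switches to W3→W7→W10 = 8+11+9 = 28; finish 28 weeks.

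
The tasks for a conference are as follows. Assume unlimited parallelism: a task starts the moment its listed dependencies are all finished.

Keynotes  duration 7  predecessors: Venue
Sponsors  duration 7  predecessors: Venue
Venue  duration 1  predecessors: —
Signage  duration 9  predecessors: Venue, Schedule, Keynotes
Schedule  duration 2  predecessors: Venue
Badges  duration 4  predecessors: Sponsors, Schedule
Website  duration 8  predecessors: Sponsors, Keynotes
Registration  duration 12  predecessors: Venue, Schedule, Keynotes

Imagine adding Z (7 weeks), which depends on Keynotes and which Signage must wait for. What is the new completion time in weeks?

24

Originally the job takes 20 weeks.
With Z inserted, Signage now waits for max(Venue, Schedule, Keynotes, Z).
New critical path: Venue→Keynotes→Z→Signage = 1+7+7+9 = 24 ⇒ 24 weeks.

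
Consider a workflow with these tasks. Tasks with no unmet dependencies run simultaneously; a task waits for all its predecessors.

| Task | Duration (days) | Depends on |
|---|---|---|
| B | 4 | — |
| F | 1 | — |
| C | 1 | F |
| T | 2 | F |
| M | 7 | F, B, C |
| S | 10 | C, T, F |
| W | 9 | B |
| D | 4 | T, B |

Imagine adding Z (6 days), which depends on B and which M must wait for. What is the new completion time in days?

17

Originally the workflow takes 13 days.
With Z inserted, M now waits for max(F, B, C, Z).
New critical path: B→Z→M = 4+6+7 = 17 ⇒ 17 days.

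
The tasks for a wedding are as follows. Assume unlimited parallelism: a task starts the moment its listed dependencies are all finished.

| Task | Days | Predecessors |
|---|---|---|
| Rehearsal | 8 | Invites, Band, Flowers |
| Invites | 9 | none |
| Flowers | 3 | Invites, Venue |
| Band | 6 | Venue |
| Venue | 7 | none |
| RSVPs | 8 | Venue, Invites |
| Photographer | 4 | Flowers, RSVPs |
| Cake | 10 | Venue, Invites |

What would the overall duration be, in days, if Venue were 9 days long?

23

Actual critical path: Venue→Band→Rehearsal = 7+6+8 = 21 ⇒ 21 days.
Venue is on the critical path; changing it to 9 makes that path 23 days.
That remains the longest chain; total 23 days.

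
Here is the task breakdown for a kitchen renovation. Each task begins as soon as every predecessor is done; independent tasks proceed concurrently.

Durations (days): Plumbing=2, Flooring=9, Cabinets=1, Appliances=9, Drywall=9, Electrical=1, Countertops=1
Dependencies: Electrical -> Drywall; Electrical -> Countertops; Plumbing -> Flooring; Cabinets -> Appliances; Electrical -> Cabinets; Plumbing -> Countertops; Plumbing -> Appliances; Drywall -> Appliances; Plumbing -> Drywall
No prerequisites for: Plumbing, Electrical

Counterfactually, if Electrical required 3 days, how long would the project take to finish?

Critical path before the change: Plumbing→Drywall→Appliances = 2+9+9 = 20 giving 20 days.
The longest path through Electrical is only 19 days, so Electrical has float 1.
New critical path: Electrical→Drywall→Appliances = 3+9+9 = 21 ⇒ 21 days.

21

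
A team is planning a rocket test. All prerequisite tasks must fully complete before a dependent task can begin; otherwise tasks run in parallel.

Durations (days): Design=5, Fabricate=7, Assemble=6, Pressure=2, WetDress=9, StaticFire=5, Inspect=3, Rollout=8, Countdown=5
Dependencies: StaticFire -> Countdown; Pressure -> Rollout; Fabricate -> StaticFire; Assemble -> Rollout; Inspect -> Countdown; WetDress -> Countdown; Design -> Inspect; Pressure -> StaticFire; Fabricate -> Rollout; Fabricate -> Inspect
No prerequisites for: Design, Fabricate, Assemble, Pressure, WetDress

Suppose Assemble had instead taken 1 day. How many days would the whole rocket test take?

As given, the longest chain is Fabricate→StaticFire→Countdown = 7+5+5 = 17, so the finish is 17 days.
The longest path through Assemble is only 14 days, so Assemble has float 3.
No other chain overtakes it, so the finish is 17 days.

17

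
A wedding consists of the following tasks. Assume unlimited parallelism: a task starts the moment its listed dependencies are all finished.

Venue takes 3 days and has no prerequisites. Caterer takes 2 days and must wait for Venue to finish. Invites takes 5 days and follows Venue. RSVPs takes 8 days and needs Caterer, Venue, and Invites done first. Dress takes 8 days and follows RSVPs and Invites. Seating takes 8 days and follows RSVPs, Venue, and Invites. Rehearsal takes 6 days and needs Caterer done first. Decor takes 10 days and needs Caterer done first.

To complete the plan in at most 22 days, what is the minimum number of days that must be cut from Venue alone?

Current finish: 24 days; target: 22.
Venue is on every critical path, so each day cut from Venue cuts the finish by one (this holds down to a finish of 22).
Need 24 − 22 = 2 days off Venue → Venue becomes 1 day, finish becomes 22.

2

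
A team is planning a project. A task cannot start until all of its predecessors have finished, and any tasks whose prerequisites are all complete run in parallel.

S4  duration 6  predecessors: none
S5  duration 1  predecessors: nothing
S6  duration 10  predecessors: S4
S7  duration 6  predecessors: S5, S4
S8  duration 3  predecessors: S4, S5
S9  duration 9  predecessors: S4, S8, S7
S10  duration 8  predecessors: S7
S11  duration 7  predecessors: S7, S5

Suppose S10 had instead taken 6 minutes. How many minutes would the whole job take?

As given, the longest chain is S4→S7→S9 = 6+6+9 = 21, so the finish is 21 minutes.
S10 has 1 minute of float (longest path through it is 20).
The critical path is still S4→S7→S9; finish is now 21 minutes.

21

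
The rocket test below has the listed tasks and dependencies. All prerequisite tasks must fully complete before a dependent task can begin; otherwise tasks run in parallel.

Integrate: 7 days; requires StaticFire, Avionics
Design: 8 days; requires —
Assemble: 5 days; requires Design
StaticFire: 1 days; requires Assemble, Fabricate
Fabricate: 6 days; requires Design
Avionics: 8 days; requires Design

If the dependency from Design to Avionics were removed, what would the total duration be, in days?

Before: longest chain Design→Avionics→Integrate = 8+8+7 = 23, finish 23.
Without Design→Avionics, Avionics's earliest start moves from 8 to 0.
New critical path: Design→Fabricate→StaticFire→Integrate = 8+6+1+7 = 22 ⇒ 22 days.

22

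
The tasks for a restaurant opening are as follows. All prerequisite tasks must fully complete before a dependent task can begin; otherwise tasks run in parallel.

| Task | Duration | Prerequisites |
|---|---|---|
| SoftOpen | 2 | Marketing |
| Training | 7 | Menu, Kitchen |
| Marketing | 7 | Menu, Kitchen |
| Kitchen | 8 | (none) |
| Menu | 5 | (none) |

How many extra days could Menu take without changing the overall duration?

The longest chain is Kitchen→Marketing→SoftOpen = 8+7+2 = 17; overall finish 17 days.
The longest chain containing Menu totals 14 days.
Float = 17 − 14 = 3.

3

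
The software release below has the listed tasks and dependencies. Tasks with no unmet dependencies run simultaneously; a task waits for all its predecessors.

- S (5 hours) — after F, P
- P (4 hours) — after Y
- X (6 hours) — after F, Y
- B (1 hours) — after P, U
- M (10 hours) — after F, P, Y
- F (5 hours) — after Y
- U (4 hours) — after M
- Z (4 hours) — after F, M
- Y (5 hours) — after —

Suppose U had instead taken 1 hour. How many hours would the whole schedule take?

24

Critical path before the change: Y→F→M→U→B = 5+5+10+4+1 = 25 giving 25 hours.
U lies on that path, so at 1 hour the path becomes 22 hours.
New critical path: Y→F→M→Z = 5+5+10+4 = 24 ⇒ 24 hours.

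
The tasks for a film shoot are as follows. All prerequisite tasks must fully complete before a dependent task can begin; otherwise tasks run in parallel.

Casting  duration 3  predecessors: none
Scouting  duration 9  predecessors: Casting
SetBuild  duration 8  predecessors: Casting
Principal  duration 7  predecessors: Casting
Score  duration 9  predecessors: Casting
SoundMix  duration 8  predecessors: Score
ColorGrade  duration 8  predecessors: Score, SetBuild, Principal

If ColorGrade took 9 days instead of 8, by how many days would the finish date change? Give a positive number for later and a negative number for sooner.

1

Actual critical path: Casting→Score→ColorGrade = 3+9+8 = 20 ⇒ 20 days.
Since ColorGrade is critical, the +1 change carries straight to that chain (now 21 days).
The critical path is still Casting→Score→ColorGrade; finish is now 21 days.
Change in finish: 21 − 20 = +1 days.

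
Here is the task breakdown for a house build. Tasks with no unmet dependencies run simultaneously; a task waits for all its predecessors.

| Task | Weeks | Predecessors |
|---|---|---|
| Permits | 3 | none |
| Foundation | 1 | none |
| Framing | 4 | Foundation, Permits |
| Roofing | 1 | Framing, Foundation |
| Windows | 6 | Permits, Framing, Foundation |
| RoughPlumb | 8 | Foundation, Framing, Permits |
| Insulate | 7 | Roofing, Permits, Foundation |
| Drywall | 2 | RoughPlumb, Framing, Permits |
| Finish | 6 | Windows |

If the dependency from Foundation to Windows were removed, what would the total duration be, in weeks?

Before: longest chain Permits→Framing→Windows→Finish = 3+4+6+6 = 19, finish 19.
Dropping Foundation→Windows doesn't change Windows's earliest start (7); another predecessor still binds.
After: Permits→Framing→Windows→Finish = 3+4+6+6 = 19 → 19 weeks.

19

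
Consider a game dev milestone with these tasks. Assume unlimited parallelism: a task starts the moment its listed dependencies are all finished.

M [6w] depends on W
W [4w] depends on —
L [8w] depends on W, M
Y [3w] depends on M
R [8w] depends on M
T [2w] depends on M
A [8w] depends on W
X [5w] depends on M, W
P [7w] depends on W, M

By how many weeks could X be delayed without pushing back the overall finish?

W→M→L = 4+6+8 = 18 sets the makespan at 18 weeks.
X finishes as early as 15 and must finish by 18.
Float = 18 − 15 = 3.

3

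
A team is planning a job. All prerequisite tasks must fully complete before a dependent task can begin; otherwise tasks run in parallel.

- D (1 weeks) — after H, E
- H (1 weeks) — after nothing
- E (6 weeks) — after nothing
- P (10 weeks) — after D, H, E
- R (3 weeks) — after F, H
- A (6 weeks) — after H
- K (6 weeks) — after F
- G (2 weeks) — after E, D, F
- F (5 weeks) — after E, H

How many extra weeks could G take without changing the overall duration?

E→D→P = 6+1+10 = 17 sets the makespan at 17 weeks.
G finishes as early as 13 and must finish by 17.
So G can slip 17 − 13 = 4 weeks.

4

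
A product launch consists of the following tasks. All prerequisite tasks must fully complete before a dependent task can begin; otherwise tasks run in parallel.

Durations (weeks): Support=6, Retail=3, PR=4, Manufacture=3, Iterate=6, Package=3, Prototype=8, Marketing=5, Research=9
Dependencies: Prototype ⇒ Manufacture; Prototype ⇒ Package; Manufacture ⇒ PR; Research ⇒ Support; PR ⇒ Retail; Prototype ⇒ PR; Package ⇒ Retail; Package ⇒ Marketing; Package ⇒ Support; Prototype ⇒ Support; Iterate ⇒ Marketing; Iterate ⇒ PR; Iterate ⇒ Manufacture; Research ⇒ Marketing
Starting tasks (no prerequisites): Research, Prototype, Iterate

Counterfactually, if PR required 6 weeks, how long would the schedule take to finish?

20

The binding path is Prototype→Manufacture→PR→Retail = 8+3+4+3 = 18; finish at 18 weeks.
PR lies on that path, so at 6 weeks the path becomes 20 weeks.
No other chain overtakes it, so the finish is 20 weeks.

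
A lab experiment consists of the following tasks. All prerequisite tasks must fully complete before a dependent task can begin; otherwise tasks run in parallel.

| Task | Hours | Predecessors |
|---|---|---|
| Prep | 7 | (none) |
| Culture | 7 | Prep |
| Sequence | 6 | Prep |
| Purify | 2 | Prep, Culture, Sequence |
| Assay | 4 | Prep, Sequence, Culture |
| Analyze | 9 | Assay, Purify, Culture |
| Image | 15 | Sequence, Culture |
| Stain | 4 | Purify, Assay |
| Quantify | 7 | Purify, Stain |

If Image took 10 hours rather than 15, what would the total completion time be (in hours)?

Baseline: Prep→Culture→Image = 7+7+15 = 29 → 29 hours.
Since Image is critical, the -5 change carries straight to that chain (now 24 hours).
Now Prep→Culture→Assay→Stain→Quantify = 7+7+4+4+7 = 29 is longest, so the finish becomes 29 hours.

29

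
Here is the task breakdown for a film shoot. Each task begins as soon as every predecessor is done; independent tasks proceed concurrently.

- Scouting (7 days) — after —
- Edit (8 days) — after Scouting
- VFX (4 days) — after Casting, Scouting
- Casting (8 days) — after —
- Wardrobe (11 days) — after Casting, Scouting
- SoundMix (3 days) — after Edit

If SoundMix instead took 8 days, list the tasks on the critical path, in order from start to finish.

Baseline: Casting→Wardrobe = 8+11 = 19 → 19 days.
SoundMix is off the critical path — its longest chain is 18 days, giving 1 of slack.
The binding chain switches to Scouting→Edit→SoundMix = 7+8+8 = 23; finish 23 days.

Scouting, Edit, SoundMix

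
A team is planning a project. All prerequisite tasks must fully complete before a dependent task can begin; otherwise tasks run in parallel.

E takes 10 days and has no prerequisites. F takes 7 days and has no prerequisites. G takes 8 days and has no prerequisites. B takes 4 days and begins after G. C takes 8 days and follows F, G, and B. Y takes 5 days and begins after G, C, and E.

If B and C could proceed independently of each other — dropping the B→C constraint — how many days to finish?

21

Original critical path: G→B→C→Y = 8+4+8+5 = 25 ⇒ 25 days.
Without B→C, C's earliest start moves from 12 to 8.
After: G→C→Y = 8+8+5 = 21 → 21 days.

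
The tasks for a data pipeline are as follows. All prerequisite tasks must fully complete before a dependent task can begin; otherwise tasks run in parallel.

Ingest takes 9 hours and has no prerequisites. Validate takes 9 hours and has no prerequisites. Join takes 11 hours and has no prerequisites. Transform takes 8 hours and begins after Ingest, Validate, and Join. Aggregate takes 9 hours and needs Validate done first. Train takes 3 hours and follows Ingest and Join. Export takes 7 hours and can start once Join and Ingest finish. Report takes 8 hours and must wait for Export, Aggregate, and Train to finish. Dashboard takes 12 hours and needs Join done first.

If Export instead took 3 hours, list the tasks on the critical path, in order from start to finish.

Critical path before the change: Join→Export→Report = 11+7+8 = 26 giving 26 hours.
Since Export is critical, the -4 change carries straight to that chain (now 22 hours).
New critical path: Validate→Aggregate→Report = 9+9+8 = 26 ⇒ 26 hours.

Validate, Aggregate, Report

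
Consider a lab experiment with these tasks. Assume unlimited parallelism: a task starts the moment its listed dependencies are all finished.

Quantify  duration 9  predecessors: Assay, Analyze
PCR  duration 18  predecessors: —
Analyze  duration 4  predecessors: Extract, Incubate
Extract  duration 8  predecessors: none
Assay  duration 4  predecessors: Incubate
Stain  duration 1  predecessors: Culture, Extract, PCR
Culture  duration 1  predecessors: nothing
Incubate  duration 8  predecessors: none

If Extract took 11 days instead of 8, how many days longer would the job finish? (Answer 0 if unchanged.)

The binding path is Extract→Analyze→Quantify = 8+4+9 = 21; finish at 21 days.
Extract lies on that path, so at 11 days the path becomes 24 days.
No other chain overtakes it, so the finish is 24 days.
Change in finish: 24 − 21 = +3 days.

3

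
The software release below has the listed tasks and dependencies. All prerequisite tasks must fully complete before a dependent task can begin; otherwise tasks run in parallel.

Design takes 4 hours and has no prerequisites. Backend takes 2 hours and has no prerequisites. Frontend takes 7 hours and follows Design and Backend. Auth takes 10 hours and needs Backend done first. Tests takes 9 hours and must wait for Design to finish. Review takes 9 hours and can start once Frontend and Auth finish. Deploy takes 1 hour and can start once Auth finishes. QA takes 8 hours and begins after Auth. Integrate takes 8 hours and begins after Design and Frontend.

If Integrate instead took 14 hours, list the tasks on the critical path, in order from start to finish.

Actual critical path: Backend→Auth→Review = 2+10+9 = 21 ⇒ 21 hours.
Integrate has 2 hours of float (longest path through it is 19).
Now Design→Frontend→Integrate = 4+7+14 = 25 is longest, so the finish becomes 25 hours.

Design, Frontend, Integrate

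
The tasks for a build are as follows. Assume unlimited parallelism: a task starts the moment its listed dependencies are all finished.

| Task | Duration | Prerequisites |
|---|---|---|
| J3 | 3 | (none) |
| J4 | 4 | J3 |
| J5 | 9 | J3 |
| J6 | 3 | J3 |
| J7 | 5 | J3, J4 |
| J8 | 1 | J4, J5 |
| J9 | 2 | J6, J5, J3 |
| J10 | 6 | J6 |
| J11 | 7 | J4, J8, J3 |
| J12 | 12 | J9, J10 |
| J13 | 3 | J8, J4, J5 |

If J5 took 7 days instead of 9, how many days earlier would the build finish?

Critical path before the change: J3→J5→J9→J12 = 3+9+2+12 = 26 giving 26 days.
J5 lies on that path, so at 7 days the path becomes 24 days.
The critical path is still J3→J5→J9→J12; finish is now 24 days.
Change in finish: 24 − 26 = -2 days.

2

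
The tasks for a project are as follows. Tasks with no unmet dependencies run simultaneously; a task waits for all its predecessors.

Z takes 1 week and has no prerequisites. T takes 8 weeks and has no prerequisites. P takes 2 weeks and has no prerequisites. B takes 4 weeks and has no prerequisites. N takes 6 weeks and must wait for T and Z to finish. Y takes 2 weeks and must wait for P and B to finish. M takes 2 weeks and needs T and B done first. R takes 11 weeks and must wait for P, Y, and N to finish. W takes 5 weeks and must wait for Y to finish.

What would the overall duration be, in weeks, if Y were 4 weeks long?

As given, the longest chain is T→N→R = 8+6+11 = 25, so the finish is 25 weeks.
The longest path through Y is only 17 weeks, so Y has float 8.
The critical path is still T→N→R; finish is now 25 weeks.

25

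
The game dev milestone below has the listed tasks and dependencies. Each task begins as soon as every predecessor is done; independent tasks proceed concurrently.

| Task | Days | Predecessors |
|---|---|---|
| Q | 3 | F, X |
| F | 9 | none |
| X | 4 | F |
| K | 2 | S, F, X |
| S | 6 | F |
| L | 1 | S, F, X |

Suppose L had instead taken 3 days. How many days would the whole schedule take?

18

Baseline: F→S→K = 9+6+2 = 17 → 17 days.
L is off the critical path — its longest chain is 16 days, giving 1 of slack.
New critical path: F→S→L = 9+6+3 = 18 ⇒ 18 days.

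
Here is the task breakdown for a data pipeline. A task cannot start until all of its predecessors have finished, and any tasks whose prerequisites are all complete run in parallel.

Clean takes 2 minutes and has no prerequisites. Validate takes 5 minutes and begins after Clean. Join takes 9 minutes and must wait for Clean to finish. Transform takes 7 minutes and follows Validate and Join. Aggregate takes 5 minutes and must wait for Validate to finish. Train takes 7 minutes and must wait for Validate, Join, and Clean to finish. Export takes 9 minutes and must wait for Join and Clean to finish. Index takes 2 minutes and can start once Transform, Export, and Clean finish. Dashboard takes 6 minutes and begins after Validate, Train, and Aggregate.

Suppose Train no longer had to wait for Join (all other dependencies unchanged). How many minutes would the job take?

22

With the dependency in place, Clean→Join→Train→Dashboard = 2+9+7+6 = 24 sets the finish at 24 minutes.
Without Join→Train, Train's earliest start moves from 11 to 7.
New critical path: Clean→Join→Export→Index = 2+9+9+2 = 22 ⇒ 22 minutes.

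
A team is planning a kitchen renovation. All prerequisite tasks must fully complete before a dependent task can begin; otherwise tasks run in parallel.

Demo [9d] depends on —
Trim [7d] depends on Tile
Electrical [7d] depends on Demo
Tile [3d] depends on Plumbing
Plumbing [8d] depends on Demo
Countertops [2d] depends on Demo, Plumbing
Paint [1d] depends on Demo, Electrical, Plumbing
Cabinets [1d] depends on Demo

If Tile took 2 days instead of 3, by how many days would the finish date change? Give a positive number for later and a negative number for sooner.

The binding path is Demo→Plumbing→Tile→Trim = 9+8+3+7 = 27; finish at 27 days.
Tile lies on that path, so at 2 days the path becomes 26 days.
That remains the longest chain; total 26 days.
Change in finish: 26 − 27 = -1 days.

-1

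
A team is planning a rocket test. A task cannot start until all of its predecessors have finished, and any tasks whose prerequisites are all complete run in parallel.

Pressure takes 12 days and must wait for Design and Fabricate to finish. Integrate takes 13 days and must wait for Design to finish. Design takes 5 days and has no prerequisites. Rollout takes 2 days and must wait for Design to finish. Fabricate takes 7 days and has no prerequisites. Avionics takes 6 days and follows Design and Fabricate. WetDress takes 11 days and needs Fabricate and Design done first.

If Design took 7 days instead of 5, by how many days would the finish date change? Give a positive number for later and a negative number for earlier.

1

The binding path is Fabricate→Pressure = 7+12 = 19; finish at 19 days.
Design has 1 day of float (longest path through it is 18).
The binding chain switches to Design→Integrate = 7+13 = 20; finish 20 days.
Change in finish: 20 − 19 = +1 days.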